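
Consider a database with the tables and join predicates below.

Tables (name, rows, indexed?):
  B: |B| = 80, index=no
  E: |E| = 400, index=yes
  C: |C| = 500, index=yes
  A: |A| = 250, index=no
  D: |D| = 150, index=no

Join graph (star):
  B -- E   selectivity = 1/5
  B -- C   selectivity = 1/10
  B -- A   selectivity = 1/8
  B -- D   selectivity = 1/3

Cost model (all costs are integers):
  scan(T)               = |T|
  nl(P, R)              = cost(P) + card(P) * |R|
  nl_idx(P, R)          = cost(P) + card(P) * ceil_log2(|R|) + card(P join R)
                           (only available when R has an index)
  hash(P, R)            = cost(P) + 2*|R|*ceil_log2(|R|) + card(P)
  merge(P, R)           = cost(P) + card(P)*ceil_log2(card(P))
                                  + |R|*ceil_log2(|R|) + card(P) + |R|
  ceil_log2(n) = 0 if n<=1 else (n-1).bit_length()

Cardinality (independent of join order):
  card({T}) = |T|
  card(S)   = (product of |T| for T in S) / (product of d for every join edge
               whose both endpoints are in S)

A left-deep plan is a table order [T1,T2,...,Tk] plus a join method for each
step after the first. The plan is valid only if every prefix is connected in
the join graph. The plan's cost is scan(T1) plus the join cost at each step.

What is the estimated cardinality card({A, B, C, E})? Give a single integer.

10000000

Tables in S: A(250), B(80), C(500), E(400)
Edges inside S: B-E(d=5), B-C(d=10), B-A(d=8)
numerator = 250 * 80 * 500 * 400 = 4000000000
denominator = 5 * 10 * 8 = 400
card(S) = 4000000000 / 400 = 10000000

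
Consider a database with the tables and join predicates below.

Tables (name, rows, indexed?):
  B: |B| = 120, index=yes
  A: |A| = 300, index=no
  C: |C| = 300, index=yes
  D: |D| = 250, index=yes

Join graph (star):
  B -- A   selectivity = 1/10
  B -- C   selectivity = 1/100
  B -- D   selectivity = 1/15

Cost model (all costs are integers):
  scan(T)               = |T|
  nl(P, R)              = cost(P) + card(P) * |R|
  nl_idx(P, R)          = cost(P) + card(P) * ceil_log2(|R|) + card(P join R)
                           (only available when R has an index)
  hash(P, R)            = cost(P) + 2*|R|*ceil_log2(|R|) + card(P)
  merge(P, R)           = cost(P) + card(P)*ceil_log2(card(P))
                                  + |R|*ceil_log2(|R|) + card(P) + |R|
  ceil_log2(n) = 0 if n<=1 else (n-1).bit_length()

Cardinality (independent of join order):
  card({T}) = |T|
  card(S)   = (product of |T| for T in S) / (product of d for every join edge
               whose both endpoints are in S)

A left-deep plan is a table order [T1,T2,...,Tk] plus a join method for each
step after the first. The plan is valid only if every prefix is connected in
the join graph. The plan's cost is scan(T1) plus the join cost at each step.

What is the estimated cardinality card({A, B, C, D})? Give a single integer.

Tables in S: A(300), B(120), C(300), D(250)
Edges inside S: B-A(d=10), B-C(d=100), B-D(d=15)
numerator = 300 * 120 * 300 * 250 = 2700000000
denominator = 10 * 100 * 15 = 15000
card(S) = 2700000000 / 15000 = 180000

180000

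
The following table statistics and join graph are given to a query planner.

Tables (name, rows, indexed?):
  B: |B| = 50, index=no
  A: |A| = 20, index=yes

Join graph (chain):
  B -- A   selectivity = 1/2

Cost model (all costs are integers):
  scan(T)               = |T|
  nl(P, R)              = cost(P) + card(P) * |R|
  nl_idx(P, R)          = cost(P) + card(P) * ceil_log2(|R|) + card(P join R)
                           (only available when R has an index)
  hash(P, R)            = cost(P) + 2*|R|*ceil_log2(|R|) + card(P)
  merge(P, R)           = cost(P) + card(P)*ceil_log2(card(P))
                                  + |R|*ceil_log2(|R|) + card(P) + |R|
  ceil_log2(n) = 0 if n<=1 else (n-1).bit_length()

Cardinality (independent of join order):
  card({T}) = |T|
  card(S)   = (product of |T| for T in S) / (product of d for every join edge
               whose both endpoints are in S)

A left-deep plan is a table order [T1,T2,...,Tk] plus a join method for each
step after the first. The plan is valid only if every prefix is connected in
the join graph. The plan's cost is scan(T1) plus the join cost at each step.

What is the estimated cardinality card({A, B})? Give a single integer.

500

Tables in S: A(20), B(50)
Edges inside S: B-A(d=2)
numerator = 20 * 50 = 1000
denominator = 2 = 2
card(S) = 1000 / 2 = 500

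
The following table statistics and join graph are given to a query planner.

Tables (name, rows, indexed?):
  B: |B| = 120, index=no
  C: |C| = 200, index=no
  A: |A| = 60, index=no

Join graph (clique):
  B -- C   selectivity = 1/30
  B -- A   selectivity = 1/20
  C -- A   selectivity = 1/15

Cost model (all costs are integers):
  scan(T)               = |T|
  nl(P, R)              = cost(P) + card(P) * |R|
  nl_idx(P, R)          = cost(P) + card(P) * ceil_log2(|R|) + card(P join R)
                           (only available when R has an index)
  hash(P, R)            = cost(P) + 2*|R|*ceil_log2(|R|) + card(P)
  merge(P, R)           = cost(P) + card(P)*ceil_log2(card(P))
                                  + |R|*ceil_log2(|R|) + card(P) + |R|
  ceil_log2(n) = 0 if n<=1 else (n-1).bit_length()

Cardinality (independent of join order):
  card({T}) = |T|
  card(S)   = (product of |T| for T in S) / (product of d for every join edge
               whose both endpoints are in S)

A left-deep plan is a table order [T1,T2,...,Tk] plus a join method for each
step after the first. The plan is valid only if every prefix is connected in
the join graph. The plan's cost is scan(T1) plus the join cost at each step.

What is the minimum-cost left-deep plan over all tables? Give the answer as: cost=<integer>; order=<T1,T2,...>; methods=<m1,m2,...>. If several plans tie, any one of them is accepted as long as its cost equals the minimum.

cost=3600; order=C,A,B; methods=hash,hash

Selinger DP (subsets sized 1..n):
  {B}: scan cost=120, card=120
  {C}: scan cost=200, card=200
  {A}: scan cost=60, card=60
  {BC}: card=800; try (B,hash)→2080, (C,merge)→2880, (B,merge)→2960, (C,hash)→3440, (C,nl)→24120, (B,nl)→24200; best=2080 via (B,hash)
  {AB}: card=360; try (A,hash)→960, (B,merge)→1440, (A,merge)→1500, (B,hash)→1800, (B,nl)→7260, (A,nl)→7320; best=960 via (A,hash)
  {AC}: card=800; try (A,hash)→1120, (C,merge)→2280, (A,merge)→2420, (C,hash)→3320, (C,nl)→12060, (A,nl)→12200; best=1120 via (A,hash)
  {ABC}: card=160; try (B,hash)→3600, (A,hash)→3600, (C,hash)→4520, (C,merge)→6360, (B,merge)→10880, (A,merge)→11300 …(+3); best=3600 via (B,hash)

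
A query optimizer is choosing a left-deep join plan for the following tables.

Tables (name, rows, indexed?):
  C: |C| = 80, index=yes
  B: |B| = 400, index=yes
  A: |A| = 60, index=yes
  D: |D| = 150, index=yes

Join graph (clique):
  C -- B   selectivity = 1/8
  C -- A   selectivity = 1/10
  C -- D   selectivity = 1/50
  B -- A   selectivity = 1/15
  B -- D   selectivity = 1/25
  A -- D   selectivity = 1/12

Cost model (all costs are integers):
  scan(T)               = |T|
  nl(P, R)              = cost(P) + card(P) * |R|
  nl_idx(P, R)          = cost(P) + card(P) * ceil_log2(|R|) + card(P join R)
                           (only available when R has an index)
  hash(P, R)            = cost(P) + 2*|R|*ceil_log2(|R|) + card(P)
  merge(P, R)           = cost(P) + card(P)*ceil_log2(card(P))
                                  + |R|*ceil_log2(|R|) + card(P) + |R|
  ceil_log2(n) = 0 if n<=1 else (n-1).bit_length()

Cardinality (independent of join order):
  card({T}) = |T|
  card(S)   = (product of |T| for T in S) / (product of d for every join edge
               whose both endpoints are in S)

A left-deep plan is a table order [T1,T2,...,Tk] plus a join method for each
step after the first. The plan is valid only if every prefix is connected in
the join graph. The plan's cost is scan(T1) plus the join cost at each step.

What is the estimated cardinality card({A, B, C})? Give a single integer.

1600

Tables in S: A(60), B(400), C(80)
Edges inside S: C-B(d=8), C-A(d=10), B-A(d=15)
numerator = 60 * 400 * 80 = 1920000
denominator = 8 * 10 * 15 = 1200
card(S) = 1920000 / 1200 = 1600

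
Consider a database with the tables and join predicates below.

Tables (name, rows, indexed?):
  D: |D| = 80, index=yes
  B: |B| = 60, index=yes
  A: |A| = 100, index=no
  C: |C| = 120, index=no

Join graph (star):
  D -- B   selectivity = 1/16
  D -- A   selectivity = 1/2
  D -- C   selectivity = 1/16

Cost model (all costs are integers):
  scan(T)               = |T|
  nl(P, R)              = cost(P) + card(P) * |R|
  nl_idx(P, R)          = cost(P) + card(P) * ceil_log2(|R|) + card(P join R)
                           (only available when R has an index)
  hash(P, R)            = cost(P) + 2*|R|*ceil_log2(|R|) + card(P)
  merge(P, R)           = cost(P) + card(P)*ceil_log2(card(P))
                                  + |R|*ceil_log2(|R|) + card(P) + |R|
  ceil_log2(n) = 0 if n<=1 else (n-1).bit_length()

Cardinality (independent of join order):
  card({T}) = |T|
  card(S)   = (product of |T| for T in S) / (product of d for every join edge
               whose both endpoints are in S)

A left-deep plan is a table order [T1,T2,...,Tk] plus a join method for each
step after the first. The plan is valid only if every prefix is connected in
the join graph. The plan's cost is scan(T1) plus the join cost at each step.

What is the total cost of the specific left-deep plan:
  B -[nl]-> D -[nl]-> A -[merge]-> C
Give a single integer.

260820

step 1: scan B: cost=60, card=60
step 2: join D via nl
    card(P join D) = 60*80/(16) = 300
    cost = 60 + 60*80 = 4860
step 3: join A via nl
    card(P join A) = 300*100/(2) = 15000
    cost = 4860 + 300*100 = 34860
step 4: join C via merge
    card(P join C) = 15000*120/(16) = 112500
    cost = 34860 + 15000*14 + 120*7 + 15000 + 120 = 260820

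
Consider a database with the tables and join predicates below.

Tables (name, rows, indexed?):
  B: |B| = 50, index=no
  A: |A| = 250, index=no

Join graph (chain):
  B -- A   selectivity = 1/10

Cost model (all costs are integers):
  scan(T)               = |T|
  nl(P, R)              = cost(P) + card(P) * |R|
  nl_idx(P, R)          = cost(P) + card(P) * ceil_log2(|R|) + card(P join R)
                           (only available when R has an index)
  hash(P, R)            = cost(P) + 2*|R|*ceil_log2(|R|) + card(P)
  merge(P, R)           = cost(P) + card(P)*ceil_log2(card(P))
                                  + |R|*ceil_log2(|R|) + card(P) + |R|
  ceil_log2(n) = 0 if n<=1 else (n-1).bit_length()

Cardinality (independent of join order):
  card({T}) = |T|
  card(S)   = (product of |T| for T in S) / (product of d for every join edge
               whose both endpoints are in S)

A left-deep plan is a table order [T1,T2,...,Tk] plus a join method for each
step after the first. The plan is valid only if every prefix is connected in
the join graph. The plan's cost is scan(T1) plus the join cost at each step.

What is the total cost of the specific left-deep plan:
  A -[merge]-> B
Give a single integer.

step 1: scan A: cost=250, card=250
step 2: join B via merge
    card(P join B) = 250*50/(10) = 1250
    cost = 250 + 250*8 + 50*6 + 250 + 50 = 2850

2850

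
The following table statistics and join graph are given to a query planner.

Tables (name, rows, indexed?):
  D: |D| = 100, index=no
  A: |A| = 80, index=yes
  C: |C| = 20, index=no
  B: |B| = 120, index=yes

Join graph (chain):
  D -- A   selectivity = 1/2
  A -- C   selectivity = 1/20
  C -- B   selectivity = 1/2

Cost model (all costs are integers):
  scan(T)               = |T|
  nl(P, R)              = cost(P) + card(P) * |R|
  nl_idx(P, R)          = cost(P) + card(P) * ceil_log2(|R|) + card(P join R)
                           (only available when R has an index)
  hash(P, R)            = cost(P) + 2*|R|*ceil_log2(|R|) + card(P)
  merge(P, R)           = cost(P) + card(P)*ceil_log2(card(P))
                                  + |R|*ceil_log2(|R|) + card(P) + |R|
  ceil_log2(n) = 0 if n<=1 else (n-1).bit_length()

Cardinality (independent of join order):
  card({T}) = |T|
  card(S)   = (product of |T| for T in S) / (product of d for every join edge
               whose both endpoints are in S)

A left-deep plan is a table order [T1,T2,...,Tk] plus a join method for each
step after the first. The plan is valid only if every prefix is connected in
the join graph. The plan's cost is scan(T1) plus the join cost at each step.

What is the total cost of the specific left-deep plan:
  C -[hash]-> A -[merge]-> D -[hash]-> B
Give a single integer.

step 1: scan C: cost=20, card=20
step 2: join A via hash
    card(P join A) = 20*80/(20) = 80
    cost = 20 + 2*80*7 + 20 = 1160
step 3: join D via merge
    card(P join D) = 80*100/(2) = 4000
    cost = 1160 + 80*7 + 100*7 + 80 + 100 = 2600
step 4: join B via hash
    card(P join B) = 4000*120/(2) = 240000
    cost = 2600 + 2*120*7 + 4000 = 8280

8280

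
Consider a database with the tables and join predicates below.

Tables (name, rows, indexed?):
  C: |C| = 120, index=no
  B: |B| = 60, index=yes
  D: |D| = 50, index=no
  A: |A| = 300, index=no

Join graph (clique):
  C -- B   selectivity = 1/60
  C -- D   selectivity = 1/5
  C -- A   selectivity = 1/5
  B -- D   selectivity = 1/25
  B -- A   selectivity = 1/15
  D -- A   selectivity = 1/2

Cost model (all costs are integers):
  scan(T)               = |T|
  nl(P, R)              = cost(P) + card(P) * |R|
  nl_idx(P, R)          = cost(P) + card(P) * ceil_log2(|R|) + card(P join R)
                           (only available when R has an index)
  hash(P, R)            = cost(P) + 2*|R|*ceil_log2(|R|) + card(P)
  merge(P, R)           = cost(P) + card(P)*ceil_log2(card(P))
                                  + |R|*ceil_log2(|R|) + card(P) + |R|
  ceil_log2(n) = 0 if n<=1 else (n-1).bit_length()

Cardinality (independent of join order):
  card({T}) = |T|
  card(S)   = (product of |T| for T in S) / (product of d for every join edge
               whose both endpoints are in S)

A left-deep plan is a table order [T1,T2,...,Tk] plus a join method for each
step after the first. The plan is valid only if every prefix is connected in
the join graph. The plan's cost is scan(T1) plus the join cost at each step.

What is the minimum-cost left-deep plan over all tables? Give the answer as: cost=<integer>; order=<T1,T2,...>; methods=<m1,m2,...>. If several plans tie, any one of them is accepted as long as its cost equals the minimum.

cost=5016; order=C,B,D,A; methods=hash,hash,merge

Selinger DP (subsets sized 1..n):
  {C}: scan cost=120, card=120
  {B}: scan cost=60, card=60
  {D}: scan cost=50, card=50
  {A}: scan cost=300, card=300
  {BC}: card=120; try (B,hash)→960, (B,nl_idx)→960, (C,merge)→1440, (B,merge)→1500, (C,hash)→1800, (C,nl)→7260 …(+1); best=960 via (B,hash)
  {CD}: card=1200; try (D,hash)→840, (C,merge)→1360, (D,merge)→1430, (C,hash)→1780, (C,nl)→6050, (D,nl)→6120; best=840 via (D,hash)
  {AC}: card=7200; try (C,hash)→2280, (A,merge)→4080, (C,merge)→4260, (A,hash)→5640, (A,nl)→36120, (C,nl)→36300; best=2280 via (C,hash)
  {BD}: card=120; try (B,nl_idx)→470, (D,hash)→720, (B,hash)→820, (B,merge)→820, (D,merge)→830, (B,nl)→3050 …(+1); best=470 via (B,nl_idx)
  {AB}: card=1200; try (B,hash)→1320, (B,nl_idx)→3300, (A,merge)→3480, (B,merge)→3720, (A,hash)→5520, (A,nl)→18060 …(+1); best=1320 via (B,hash)
  {AD}: card=7500; try (D,hash)→1200, (A,merge)→3400, (D,merge)→3650, (A,hash)→5500, (A,nl)→15050, (D,nl)→15300; best=1200 via (D,hash)
  {BCD}: card=48; try (D,hash)→1680, (D,merge)→2270, (C,hash)→2270, (C,merge)→2390, (B,hash)→2760, (D,nl)→6960 …(+4); best=1680 via (D,hash)
  {ABC}: card=480; try (C,hash)→4200, (A,merge)→4920, (A,hash)→6480, (B,hash)→10200, (C,merge)→16680, (A,nl)→36960 …(+4); best=4200 via (C,hash)
  {ACD}: card=36000; try (A,hash)→7440, (D,hash)→10080, (C,hash)→10380, (A,merge)→18240, (D,merge)→103430, (C,merge)→107160 …(+3); best=7440 via (A,hash)
  {ABD}: card=1200; try (D,hash)→3120, (A,merge)→4430, (A,hash)→5990, (B,hash)→9420, (D,merge)→16070, (A,nl)→36470 …(+4); best=3120 via (D,hash)
  {ABCD}: card=96; try (A,merge)→5016, (D,hash)→5280, (C,hash)→6000, (A,hash)→7128, (D,merge)→9350, (A,nl)→16080 …(+7); best=5016 via (A,merge)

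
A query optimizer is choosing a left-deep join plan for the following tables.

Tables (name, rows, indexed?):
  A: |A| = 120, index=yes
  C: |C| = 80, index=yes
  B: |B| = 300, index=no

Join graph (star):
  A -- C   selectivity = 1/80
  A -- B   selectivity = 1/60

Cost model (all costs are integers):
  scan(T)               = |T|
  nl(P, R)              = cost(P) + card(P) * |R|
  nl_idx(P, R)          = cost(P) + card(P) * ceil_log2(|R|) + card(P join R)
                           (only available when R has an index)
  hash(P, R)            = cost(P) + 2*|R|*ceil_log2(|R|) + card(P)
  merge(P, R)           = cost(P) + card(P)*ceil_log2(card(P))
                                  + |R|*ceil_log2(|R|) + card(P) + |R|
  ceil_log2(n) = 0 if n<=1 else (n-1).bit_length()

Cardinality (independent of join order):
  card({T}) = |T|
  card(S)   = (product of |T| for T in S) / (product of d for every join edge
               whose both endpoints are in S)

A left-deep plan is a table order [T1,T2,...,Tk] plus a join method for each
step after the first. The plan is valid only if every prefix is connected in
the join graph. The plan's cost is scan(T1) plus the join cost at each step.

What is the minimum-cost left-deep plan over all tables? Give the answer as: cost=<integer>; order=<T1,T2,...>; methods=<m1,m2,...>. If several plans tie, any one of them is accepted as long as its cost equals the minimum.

cost=4000; order=B,A,C; methods=hash,hash

Selinger DP (subsets sized 1..n):
  {A}: scan cost=120, card=120
  {C}: scan cost=80, card=80
  {B}: scan cost=300, card=300
  {AC}: card=120; try (A,nl_idx)→760, (C,nl_idx)→1080, (C,hash)→1360, (A,merge)→1680, (C,merge)→1720, (A,hash)→1840 …(+2); best=760 via (A,nl_idx)
  {AB}: card=600; try (A,hash)→2280, (A,nl_idx)→3000, (B,merge)→4080, (A,merge)→4260, (B,hash)→5640, (B,nl)→36120 …(+1); best=2280 via (A,hash)
  {ABC}: card=600; try (C,hash)→4000, (B,merge)→4720, (B,hash)→6280, (C,nl_idx)→7080, (C,merge)→9520, (B,nl)→36760 …(+1); best=4000 via (C,hash)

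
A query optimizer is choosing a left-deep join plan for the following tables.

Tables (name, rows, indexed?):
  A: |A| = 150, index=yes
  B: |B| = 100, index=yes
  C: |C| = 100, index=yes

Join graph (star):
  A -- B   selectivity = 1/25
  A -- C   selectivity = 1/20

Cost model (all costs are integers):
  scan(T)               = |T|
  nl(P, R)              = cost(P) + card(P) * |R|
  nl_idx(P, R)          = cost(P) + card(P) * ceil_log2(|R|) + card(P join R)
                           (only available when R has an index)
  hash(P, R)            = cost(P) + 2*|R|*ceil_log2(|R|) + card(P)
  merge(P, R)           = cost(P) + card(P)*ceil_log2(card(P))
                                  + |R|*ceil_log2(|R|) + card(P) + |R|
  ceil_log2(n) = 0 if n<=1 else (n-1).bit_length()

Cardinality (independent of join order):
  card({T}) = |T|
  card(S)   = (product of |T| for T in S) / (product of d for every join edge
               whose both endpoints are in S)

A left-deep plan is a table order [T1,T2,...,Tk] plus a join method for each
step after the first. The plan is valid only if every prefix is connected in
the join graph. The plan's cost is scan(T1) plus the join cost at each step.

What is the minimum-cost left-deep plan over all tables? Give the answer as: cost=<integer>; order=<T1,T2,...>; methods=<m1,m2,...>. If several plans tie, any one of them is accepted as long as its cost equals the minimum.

cost=3500; order=B,A,C; methods=nl_idx,hash

Selinger DP (subsets sized 1..n):
  {A}: scan cost=150, card=150
  {B}: scan cost=100, card=100
  {C}: scan cost=100, card=100
  {AB}: card=600; try (A,nl_idx)→1500, (B,hash)→1700, (B,nl_idx)→1800, (A,merge)→2250, (B,merge)→2300, (A,hash)→2600 …(+2); best=1500 via (A,nl_idx)
  {AC}: card=750; try (A,nl_idx)→1650, (C,hash)→1700, (C,nl_idx)→1950, (A,merge)→2250, (C,merge)→2300, (A,hash)→2600 …(+2); best=1650 via (A,nl_idx)
  {ABC}: card=3000; try (C,hash)→3500, (B,hash)→3800, (C,nl_idx)→8700, (C,merge)→8900, (B,nl_idx)→9900, (B,merge)→10700 …(+2); best=3500 via (C,hash)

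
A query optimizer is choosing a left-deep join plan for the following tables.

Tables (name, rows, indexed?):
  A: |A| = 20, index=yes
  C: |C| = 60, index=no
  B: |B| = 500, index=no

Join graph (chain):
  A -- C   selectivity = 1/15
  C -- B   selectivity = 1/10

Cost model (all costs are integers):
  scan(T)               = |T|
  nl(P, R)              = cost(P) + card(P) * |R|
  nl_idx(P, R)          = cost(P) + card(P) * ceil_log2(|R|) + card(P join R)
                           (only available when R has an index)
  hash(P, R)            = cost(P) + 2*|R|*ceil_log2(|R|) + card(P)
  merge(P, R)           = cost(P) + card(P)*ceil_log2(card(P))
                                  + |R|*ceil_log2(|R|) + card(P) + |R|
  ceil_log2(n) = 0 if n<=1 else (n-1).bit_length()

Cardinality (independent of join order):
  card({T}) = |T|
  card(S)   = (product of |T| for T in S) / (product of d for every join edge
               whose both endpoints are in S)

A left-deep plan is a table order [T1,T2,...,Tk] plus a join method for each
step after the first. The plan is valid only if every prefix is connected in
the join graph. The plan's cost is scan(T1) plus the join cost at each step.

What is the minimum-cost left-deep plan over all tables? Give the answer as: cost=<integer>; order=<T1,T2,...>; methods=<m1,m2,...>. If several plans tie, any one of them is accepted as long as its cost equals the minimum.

cost=4920; order=B,C,A; methods=hash,hash

Selinger DP (subsets sized 1..n):
  {A}: scan cost=20, card=20
  {C}: scan cost=60, card=60
  {B}: scan cost=500, card=500
  {AC}: card=80; try (A,hash)→320, (A,nl_idx)→440, (C,merge)→560, (A,merge)→600, (C,hash)→760, (C,nl)→1220 …(+1); best=320 via (A,hash)
  {BC}: card=3000; try (C,hash)→1720, (B,merge)→5480, (C,merge)→5920, (B,hash)→9120, (B,nl)→30060, (C,nl)→30500; best=1720 via (C,hash)
  {ABC}: card=4000; try (A,hash)→4920, (B,merge)→5960, (B,hash)→9400, (A,nl_idx)→20720, (B,nl)→40320, (A,merge)→40840 …(+1); best=4920 via (A,hash)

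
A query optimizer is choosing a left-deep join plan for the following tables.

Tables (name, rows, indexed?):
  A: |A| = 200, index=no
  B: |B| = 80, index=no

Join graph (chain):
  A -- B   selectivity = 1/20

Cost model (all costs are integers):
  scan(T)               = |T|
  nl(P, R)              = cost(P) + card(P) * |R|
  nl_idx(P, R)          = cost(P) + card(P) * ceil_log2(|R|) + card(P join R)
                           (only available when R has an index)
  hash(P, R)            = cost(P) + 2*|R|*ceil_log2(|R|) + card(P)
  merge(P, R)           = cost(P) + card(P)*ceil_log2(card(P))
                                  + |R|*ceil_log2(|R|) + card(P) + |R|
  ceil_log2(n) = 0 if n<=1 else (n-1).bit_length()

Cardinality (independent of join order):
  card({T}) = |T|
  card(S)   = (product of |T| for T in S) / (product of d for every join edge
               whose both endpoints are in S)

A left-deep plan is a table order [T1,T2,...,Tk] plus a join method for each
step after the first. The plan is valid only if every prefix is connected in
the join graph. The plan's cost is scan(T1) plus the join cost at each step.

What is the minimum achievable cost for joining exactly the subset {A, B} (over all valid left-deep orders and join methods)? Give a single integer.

1520

Selinger DP over subsets of {A,B}:
  {A}: scan cost=200, card=200
  {B}: scan cost=80, card=80
  {AB}: card=800; try (B,hash)→1520, (A,merge)→2520, (B,merge)→2640, (A,hash)→3360, (A,nl)→16080, (B,nl)→16200; best=1520 via (B,hash)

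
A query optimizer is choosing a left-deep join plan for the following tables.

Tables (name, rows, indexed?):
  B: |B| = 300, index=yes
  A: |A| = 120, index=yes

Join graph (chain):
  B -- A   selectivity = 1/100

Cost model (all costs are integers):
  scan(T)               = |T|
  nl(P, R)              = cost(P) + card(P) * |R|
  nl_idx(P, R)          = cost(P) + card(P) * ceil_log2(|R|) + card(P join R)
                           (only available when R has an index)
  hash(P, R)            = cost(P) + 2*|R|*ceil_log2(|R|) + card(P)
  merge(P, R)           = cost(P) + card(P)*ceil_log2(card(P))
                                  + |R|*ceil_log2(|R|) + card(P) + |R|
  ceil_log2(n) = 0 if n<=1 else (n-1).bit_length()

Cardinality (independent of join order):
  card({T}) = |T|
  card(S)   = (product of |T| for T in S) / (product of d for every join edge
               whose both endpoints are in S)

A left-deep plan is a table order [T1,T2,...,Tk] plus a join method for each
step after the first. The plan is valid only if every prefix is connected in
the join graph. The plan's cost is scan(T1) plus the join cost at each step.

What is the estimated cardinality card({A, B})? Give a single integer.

Tables in S: A(120), B(300)
Edges inside S: B-A(d=100)
numerator = 120 * 300 = 36000
denominator = 100 = 100
card(S) = 36000 / 100 = 360

360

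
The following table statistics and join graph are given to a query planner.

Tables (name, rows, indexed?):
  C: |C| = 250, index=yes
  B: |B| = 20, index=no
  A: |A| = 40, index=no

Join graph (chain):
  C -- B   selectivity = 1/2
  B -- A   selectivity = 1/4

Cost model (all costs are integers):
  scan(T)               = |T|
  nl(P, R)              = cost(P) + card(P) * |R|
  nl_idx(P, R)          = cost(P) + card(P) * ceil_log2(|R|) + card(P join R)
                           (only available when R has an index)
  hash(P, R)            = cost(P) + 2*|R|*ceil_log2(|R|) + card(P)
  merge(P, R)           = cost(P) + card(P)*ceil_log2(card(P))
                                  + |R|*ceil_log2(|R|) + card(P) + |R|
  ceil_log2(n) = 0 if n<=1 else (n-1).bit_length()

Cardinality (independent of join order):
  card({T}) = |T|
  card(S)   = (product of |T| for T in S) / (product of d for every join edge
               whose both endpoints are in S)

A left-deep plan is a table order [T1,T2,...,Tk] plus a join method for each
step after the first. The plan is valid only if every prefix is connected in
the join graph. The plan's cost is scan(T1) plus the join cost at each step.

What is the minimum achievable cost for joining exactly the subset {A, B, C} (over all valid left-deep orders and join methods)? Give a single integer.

3680

Selinger DP over subsets of {A,B,C}:
  {C}: scan cost=250, card=250
  {B}: scan cost=20, card=20
  {A}: scan cost=40, card=40
  {BC}: card=2500; try (B,hash)→700, (C,merge)→2390, (B,merge)→2620, (C,nl_idx)→2680, (C,hash)→4040, (C,nl)→5020 …(+1); best=700 via (B,hash)
  {AB}: card=200; try (B,hash)→280, (A,merge)→420, (B,merge)→440, (A,hash)→520, (A,nl)→820, (B,nl)→840; best=280 via (B,hash)
  {ABC}: card=25000; try (A,hash)→3680, (C,merge)→4330, (C,hash)→4480, (C,nl_idx)→26880, (A,merge)→33480, (C,nl)→50280 …(+1); best=3680 via (A,hash)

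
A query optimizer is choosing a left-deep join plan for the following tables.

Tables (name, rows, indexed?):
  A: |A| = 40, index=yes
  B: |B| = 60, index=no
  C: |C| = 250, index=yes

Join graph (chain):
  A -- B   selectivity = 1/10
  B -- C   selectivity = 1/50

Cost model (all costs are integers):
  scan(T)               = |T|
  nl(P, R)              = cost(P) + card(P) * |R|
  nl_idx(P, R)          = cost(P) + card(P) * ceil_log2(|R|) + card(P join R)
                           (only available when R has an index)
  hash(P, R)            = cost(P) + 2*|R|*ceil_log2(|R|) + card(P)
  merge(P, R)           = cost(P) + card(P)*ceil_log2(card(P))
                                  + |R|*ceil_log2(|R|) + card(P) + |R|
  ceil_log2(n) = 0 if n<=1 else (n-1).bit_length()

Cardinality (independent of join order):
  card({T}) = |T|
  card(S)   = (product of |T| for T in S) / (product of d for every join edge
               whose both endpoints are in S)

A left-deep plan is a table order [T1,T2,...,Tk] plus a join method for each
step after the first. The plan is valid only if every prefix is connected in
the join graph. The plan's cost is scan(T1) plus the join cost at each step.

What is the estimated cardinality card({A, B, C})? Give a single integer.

1200

Tables in S: A(40), B(60), C(250)
Edges inside S: A-B(d=10), B-C(d=50)
numerator = 40 * 60 * 250 = 600000
denominator = 10 * 50 = 500
card(S) = 600000 / 500 = 1200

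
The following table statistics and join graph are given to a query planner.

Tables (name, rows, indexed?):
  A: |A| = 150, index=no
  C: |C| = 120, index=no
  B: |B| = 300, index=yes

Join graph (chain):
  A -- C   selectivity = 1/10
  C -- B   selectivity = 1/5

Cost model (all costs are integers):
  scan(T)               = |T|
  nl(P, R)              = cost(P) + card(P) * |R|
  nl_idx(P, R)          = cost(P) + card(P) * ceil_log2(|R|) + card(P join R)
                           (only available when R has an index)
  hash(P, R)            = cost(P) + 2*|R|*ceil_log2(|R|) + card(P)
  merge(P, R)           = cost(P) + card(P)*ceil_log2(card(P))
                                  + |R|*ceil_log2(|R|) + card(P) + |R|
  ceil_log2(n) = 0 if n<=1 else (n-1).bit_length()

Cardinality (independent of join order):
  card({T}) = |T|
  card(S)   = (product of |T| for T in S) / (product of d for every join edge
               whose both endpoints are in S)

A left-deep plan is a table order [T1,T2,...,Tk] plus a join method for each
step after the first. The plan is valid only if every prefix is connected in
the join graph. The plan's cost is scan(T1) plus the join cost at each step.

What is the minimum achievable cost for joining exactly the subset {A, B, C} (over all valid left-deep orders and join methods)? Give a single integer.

9180

Selinger DP over subsets of {A,B,C}:
  {A}: scan cost=150, card=150
  {C}: scan cost=120, card=120
  {B}: scan cost=300, card=300
  {AC}: card=1800; try (C,hash)→1980, (A,merge)→2430, (C,merge)→2460, (A,hash)→2640, (A,nl)→18120, (C,nl)→18150; best=1980 via (C,hash)
  {BC}: card=7200; try (C,hash)→2280, (B,merge)→4080, (C,merge)→4260, (B,hash)→5640, (B,nl_idx)→8400, (B,nl)→36120 …(+1); best=2280 via (C,hash)
  {ABC}: card=108000; try (B,hash)→9180, (A,hash)→11880, (B,merge)→26580, (A,merge)→104430, (B,nl_idx)→126180, (B,nl)→541980 …(+1); best=9180 via (B,hash)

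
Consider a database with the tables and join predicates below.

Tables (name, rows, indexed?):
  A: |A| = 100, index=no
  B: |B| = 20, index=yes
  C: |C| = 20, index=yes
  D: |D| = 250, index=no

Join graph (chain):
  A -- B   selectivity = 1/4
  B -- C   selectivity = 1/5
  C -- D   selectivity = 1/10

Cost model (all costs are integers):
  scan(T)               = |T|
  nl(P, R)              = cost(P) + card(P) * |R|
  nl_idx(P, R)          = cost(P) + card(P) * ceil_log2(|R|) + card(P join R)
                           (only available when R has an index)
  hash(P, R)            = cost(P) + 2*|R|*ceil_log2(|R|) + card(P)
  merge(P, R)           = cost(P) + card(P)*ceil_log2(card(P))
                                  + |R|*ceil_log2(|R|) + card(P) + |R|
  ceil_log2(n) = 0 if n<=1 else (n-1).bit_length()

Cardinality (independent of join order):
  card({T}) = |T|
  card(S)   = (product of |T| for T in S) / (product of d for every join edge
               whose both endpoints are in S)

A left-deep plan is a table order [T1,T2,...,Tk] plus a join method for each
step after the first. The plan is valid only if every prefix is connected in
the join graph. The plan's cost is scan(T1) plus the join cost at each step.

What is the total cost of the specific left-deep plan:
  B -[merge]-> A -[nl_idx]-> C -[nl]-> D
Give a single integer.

step 1: scan B: cost=20, card=20
step 2: join A via merge
    card(P join A) = 20*100/(4) = 500
    cost = 20 + 20*5 + 100*7 + 20 + 100 = 940
step 3: join C via nl_idx
    card(P join C) = 500*20/(5) = 2000
    cost = 940 + 500*5 + 2000 = 5440
step 4: join D via nl
    card(P join D) = 2000*250/(10) = 50000
    cost = 5440 + 2000*250 = 505440

505440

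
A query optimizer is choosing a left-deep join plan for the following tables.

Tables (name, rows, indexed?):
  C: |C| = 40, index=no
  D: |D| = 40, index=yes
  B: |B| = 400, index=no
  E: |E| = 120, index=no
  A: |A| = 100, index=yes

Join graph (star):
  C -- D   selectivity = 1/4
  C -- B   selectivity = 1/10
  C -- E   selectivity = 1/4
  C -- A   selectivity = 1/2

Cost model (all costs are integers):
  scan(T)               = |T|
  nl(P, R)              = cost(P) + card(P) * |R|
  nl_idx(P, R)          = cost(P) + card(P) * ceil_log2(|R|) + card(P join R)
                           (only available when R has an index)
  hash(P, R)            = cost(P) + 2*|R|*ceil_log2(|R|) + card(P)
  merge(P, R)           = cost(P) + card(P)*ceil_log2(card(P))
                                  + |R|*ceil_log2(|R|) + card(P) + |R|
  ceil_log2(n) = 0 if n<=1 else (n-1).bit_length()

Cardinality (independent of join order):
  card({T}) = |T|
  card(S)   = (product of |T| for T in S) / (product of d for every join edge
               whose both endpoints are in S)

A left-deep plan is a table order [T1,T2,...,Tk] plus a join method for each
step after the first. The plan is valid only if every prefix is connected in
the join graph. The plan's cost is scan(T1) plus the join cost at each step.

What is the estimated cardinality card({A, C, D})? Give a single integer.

20000

Tables in S: A(100), C(40), D(40)
Edges inside S: C-D(d=4), C-A(d=2)
numerator = 100 * 40 * 40 = 160000
denominator = 4 * 2 = 8
card(S) = 160000 / 8 = 20000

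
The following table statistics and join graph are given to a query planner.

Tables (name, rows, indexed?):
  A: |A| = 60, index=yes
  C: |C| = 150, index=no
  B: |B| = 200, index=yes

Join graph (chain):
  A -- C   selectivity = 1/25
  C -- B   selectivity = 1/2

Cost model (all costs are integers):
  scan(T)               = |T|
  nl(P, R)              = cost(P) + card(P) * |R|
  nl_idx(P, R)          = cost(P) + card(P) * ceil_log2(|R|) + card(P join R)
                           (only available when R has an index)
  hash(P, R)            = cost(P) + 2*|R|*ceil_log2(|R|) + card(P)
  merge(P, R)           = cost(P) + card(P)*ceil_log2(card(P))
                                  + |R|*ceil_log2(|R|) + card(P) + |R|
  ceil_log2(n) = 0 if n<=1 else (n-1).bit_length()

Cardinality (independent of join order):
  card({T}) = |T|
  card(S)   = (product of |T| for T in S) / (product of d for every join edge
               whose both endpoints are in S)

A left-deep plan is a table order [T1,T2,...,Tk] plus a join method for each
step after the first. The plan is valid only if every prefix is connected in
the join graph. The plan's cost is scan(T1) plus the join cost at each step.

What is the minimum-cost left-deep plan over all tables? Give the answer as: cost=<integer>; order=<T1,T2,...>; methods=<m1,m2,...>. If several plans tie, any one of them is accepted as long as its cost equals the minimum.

Selinger DP (subsets sized 1..n):
  {A}: scan cost=60, card=60
  {C}: scan cost=150, card=150
  {B}: scan cost=200, card=200
  {AC}: card=360; try (A,hash)→1020, (A,nl_idx)→1410, (C,merge)→1830, (A,merge)→1920, (C,hash)→2520, (C,nl)→9060 …(+1); best=1020 via (A,hash)
  {BC}: card=15000; try (C,hash)→2800, (B,merge)→3300, (C,merge)→3350, (B,hash)→3500, (B,nl_idx)→16350, (B,nl)→30150 …(+1); best=2800 via (C,hash)
  {ABC}: card=36000; try (B,hash)→4580, (B,merge)→6420, (A,hash)→18520, (B,nl_idx)→39900, (B,nl)→73020, (A,nl_idx)→128800 …(+2); best=4580 via (B,hash)

cost=4580; order=C,A,B; methods=hash,hash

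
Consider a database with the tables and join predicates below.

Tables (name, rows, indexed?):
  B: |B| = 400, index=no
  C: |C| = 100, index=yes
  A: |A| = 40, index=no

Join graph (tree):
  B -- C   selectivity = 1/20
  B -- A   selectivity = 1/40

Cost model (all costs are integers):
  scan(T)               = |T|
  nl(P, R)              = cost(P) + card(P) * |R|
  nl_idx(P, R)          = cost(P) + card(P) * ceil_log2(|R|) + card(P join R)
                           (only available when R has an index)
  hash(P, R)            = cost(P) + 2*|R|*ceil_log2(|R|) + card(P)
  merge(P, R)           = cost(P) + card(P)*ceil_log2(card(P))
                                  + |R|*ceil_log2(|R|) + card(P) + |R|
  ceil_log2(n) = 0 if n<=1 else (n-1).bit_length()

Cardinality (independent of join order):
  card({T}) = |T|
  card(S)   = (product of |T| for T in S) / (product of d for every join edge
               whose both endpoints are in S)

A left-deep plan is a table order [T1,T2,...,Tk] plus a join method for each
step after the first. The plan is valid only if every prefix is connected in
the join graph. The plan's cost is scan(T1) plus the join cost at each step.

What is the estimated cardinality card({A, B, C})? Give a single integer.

2000

Tables in S: A(40), B(400), C(100)
Edges inside S: B-C(d=20), B-A(d=40)
numerator = 40 * 400 * 100 = 1600000
denominator = 20 * 40 = 800
card(S) = 1600000 / 800 = 2000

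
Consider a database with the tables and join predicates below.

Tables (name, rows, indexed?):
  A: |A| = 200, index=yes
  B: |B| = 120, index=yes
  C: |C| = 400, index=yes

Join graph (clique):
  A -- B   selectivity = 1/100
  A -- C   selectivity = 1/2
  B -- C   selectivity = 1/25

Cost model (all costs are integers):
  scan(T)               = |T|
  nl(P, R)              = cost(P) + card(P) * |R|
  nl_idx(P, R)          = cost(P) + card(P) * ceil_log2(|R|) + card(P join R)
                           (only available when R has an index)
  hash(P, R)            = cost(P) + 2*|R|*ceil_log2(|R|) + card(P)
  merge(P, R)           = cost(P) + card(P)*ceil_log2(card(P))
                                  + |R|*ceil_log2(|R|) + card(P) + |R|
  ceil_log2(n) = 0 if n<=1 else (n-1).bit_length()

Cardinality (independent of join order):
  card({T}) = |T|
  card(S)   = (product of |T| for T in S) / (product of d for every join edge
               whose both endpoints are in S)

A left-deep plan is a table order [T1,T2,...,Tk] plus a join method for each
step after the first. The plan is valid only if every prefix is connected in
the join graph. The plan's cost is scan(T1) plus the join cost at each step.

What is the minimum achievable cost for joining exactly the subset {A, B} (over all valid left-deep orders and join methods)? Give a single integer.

Selinger DP over subsets of {A,B}:
  {A}: scan cost=200, card=200
  {B}: scan cost=120, card=120
  {AB}: card=240; try (A,nl_idx)→1320, (B,nl_idx)→1840, (B,hash)→2080, (A,merge)→2880, (B,merge)→2960, (A,hash)→3440 …(+2); best=1320 via (A,nl_idx)

1320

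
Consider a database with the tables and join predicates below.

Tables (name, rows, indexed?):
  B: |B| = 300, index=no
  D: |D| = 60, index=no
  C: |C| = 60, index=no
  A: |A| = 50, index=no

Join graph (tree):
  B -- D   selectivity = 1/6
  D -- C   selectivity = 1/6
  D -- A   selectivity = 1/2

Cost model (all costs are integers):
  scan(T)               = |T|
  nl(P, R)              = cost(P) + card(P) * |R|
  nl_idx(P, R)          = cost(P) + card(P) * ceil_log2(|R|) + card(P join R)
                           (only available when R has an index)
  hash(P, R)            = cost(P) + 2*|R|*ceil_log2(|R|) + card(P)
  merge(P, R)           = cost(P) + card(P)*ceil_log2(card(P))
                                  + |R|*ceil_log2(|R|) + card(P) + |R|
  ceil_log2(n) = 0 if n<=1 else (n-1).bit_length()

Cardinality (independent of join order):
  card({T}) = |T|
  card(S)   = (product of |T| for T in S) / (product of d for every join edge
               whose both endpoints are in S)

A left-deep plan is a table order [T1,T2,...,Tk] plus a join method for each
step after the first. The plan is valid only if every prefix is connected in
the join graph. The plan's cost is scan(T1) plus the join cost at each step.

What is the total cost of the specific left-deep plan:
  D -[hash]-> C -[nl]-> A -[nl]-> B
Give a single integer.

4530840

step 1: scan D: cost=60, card=60
step 2: join C via hash
    card(P join C) = 60*60/(6) = 600
    cost = 60 + 2*60*6 + 60 = 840
step 3: join A via nl
    card(P join A) = 600*50/(2) = 15000
    cost = 840 + 600*50 = 30840
step 4: join B via nl
    card(P join B) = 15000*300/(6) = 750000
    cost = 30840 + 15000*300 = 4530840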